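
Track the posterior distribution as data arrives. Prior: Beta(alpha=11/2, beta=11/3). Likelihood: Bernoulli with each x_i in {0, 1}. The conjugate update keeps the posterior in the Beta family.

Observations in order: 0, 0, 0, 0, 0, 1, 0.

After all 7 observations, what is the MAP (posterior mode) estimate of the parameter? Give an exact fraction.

obs 1: x=0 → posterior Beta(11/2, 14/3)
obs 2: x=0 → posterior Beta(11/2, 17/3)
obs 3: x=0 → posterior Beta(11/2, 20/3)
obs 4: x=0 → posterior Beta(11/2, 23/3)
obs 5: x=0 → posterior Beta(11/2, 26/3)
obs 6: x=1 → posterior Beta(13/2, 26/3)
obs 7: x=0 → posterior Beta(13/2, 29/3)

33/85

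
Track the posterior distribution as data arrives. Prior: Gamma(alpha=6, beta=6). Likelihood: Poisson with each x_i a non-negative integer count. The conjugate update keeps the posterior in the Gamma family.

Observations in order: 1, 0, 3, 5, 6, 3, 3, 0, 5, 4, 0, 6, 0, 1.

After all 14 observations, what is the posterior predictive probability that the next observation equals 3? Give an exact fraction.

416055199950438400000000000000000000000000000000000000000000/2212923001991143995876986227697699118087095436762781153418307

obs 1: x=1 → posterior Gamma(7, 7)
obs 2: x=0 → posterior Gamma(7, 8)
obs 3: x=3 → posterior Gamma(10, 9)
obs 4: x=5 → posterior Gamma(15, 10)
obs 5: x=6 → posterior Gamma(21, 11)
obs 6: x=3 → posterior Gamma(24, 12)
obs 7: x=3 → posterior Gamma(27, 13)
obs 8: x=0 → posterior Gamma(27, 14)
obs 9: x=5 → posterior Gamma(32, 15)
obs 10: x=4 → posterior Gamma(36, 16)
obs 11: x=0 → posterior Gamma(36, 17)
obs 12: x=6 → posterior Gamma(42, 18)
obs 13: x=0 → posterior Gamma(42, 19)
obs 14: x=1 → posterior Gamma(43, 20)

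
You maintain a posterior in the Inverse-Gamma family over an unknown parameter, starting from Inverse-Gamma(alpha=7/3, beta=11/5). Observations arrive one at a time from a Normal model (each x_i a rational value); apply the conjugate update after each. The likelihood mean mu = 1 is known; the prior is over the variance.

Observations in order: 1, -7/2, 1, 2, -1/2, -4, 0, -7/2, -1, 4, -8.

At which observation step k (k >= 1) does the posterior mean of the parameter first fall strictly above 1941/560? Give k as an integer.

k = 2

obs 1: x=1 → posterior Inverse-Gamma(17/6, 11/5)
obs 2: x=-7/2 → posterior Inverse-Gamma(10/3, 493/40)
obs 3: x=1 → posterior Inverse-Gamma(23/6, 493/40)
obs 4: x=2 → posterior Inverse-Gamma(13/3, 513/40)
obs 5: x=-1/2 → posterior Inverse-Gamma(29/6, 279/20)
obs 6: x=-4 → posterior Inverse-Gamma(16/3, 529/20)
obs 7: x=0 → posterior Inverse-Gamma(35/6, 539/20)
obs 8: x=-7/2 → posterior Inverse-Gamma(19/3, 1483/40)
obs 9: x=-1 → posterior Inverse-Gamma(41/6, 1563/40)
obs 10: x=4 → posterior Inverse-Gamma(22/3, 1743/40)
obs 11: x=-8 → posterior Inverse-Gamma(47/6, 3363/40)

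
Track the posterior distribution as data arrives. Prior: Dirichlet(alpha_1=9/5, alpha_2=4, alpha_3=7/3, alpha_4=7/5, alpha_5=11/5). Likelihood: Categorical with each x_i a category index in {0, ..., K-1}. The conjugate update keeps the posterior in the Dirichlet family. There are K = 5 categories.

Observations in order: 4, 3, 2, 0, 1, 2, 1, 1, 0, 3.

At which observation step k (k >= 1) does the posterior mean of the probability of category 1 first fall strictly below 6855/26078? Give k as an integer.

k = 4

obs 1: x=4 → posterior Dirichlet(9/5, 4, 7/3, 7/5, 16/5)
obs 2: x=3 → posterior Dirichlet(9/5, 4, 7/3, 12/5, 16/5)
obs 3: x=2 → posterior Dirichlet(9/5, 4, 10/3, 12/5, 16/5)
obs 4: x=0 → posterior Dirichlet(14/5, 4, 10/3, 12/5, 16/5)
obs 5: x=1 → posterior Dirichlet(14/5, 5, 10/3, 12/5, 16/5)
obs 6: x=2 → posterior Dirichlet(14/5, 5, 13/3, 12/5, 16/5)
obs 7: x=1 → posterior Dirichlet(14/5, 6, 13/3, 12/5, 16/5)
obs 8: x=1 → posterior Dirichlet(14/5, 7, 13/3, 12/5, 16/5)
obs 9: x=0 → posterior Dirichlet(19/5, 7, 13/3, 12/5, 16/5)
obs 10: x=3 → posterior Dirichlet(19/5, 7, 13/3, 17/5, 16/5)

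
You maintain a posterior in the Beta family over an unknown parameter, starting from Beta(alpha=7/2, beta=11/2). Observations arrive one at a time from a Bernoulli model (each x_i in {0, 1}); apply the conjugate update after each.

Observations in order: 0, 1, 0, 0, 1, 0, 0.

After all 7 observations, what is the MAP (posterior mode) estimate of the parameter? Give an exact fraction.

9/28

obs 1: x=0 → posterior Beta(7/2, 13/2)
obs 2: x=1 → posterior Beta(9/2, 13/2)
obs 3: x=0 → posterior Beta(9/2, 15/2)
obs 4: x=0 → posterior Beta(9/2, 17/2)
obs 5: x=1 → posterior Beta(11/2, 17/2)
obs 6: x=0 → posterior Beta(11/2, 19/2)
obs 7: x=0 → posterior Beta(11/2, 21/2)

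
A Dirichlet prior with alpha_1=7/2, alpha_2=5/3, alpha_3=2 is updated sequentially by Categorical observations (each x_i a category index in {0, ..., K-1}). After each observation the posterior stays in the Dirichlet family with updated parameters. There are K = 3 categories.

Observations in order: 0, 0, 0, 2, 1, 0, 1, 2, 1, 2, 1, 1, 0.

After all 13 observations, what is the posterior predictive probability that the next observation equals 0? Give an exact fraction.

obs 1: x=0 → posterior Dirichlet(9/2, 5/3, 2)
obs 2: x=0 → posterior Dirichlet(11/2, 5/3, 2)
obs 3: x=0 → posterior Dirichlet(13/2, 5/3, 2)
obs 4: x=2 → posterior Dirichlet(13/2, 5/3, 3)
obs 5: x=1 → posterior Dirichlet(13/2, 8/3, 3)
obs 6: x=0 → posterior Dirichlet(15/2, 8/3, 3)
obs 7: x=1 → posterior Dirichlet(15/2, 11/3, 3)
obs 8: x=2 → posterior Dirichlet(15/2, 11/3, 4)
obs 9: x=1 → posterior Dirichlet(15/2, 14/3, 4)
obs 10: x=2 → posterior Dirichlet(15/2, 14/3, 5)
obs 11: x=1 → posterior Dirichlet(15/2, 17/3, 5)
obs 12: x=1 → posterior Dirichlet(15/2, 20/3, 5)
obs 13: x=0 → posterior Dirichlet(17/2, 20/3, 5)

51/121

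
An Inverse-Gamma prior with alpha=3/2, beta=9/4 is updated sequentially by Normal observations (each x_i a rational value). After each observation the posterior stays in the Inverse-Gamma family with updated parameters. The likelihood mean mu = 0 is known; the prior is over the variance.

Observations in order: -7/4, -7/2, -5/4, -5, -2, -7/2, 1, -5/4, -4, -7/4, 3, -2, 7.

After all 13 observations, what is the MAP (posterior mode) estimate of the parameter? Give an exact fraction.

obs 1: x=-7/4 → posterior Inverse-Gamma(2, 121/32)
obs 2: x=-7/2 → posterior Inverse-Gamma(5/2, 317/32)
obs 3: x=-5/4 → posterior Inverse-Gamma(3, 171/16)
obs 4: x=-5 → posterior Inverse-Gamma(7/2, 371/16)
obs 5: x=-2 → posterior Inverse-Gamma(4, 403/16)
obs 6: x=-7/2 → posterior Inverse-Gamma(9/2, 501/16)
obs 7: x=1 → posterior Inverse-Gamma(5, 509/16)
obs 8: x=-5/4 → posterior Inverse-Gamma(11/2, 1043/32)
obs 9: x=-4 → posterior Inverse-Gamma(6, 1299/32)
obs 10: x=-7/4 → posterior Inverse-Gamma(13/2, 337/8)
obs 11: x=3 → posterior Inverse-Gamma(7, 373/8)
obs 12: x=-2 → posterior Inverse-Gamma(15/2, 389/8)
obs 13: x=7 → posterior Inverse-Gamma(8, 585/8)

65/8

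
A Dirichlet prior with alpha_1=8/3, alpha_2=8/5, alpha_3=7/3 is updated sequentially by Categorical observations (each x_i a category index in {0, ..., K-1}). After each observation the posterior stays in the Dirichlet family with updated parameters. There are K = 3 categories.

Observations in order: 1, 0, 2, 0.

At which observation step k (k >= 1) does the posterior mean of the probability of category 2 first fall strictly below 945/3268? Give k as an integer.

k = 2

obs 1: x=1 → posterior Dirichlet(8/3, 13/5, 7/3)
obs 2: x=0 → posterior Dirichlet(11/3, 13/5, 7/3)
obs 3: x=2 → posterior Dirichlet(11/3, 13/5, 10/3)
obs 4: x=0 → posterior Dirichlet(14/3, 13/5, 10/3)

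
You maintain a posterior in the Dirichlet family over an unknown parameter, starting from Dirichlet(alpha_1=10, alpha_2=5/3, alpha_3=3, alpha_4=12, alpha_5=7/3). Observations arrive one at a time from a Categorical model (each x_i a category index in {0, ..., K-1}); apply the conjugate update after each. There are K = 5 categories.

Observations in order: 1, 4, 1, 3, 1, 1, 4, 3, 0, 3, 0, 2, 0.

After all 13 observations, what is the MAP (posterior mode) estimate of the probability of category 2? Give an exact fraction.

3/37

obs 1: x=1 → posterior Dirichlet(10, 8/3, 3, 12, 7/3)
obs 2: x=4 → posterior Dirichlet(10, 8/3, 3, 12, 10/3)
obs 3: x=1 → posterior Dirichlet(10, 11/3, 3, 12, 10/3)
obs 4: x=3 → posterior Dirichlet(10, 11/3, 3, 13, 10/3)
obs 5: x=1 → posterior Dirichlet(10, 14/3, 3, 13, 10/3)
obs 6: x=1 → posterior Dirichlet(10, 17/3, 3, 13, 10/3)
obs 7: x=4 → posterior Dirichlet(10, 17/3, 3, 13, 13/3)
obs 8: x=3 → posterior Dirichlet(10, 17/3, 3, 14, 13/3)
obs 9: x=0 → posterior Dirichlet(11, 17/3, 3, 14, 13/3)
obs 10: x=3 → posterior Dirichlet(11, 17/3, 3, 15, 13/3)
obs 11: x=0 → posterior Dirichlet(12, 17/3, 3, 15, 13/3)
obs 12: x=2 → posterior Dirichlet(12, 17/3, 4, 15, 13/3)
obs 13: x=0 → posterior Dirichlet(13, 17/3, 4, 15, 13/3)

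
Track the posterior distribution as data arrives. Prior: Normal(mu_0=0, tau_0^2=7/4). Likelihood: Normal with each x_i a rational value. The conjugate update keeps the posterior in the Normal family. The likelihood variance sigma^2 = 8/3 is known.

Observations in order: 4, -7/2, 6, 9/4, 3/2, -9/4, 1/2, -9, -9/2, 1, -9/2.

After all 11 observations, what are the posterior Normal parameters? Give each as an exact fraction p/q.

obs 1: x=4 → posterior Normal(84/53, 56/53)
obs 2: x=-7/2 → posterior Normal(21/148, 28/37)
obs 3: x=6 → posterior Normal(273/190, 56/95)
obs 4: x=9/4 → posterior Normal(735/464, 14/29)
obs 5: x=3/2 → posterior Normal(861/548, 56/137)
obs 6: x=-9/4 → posterior Normal(84/79, 28/79)
obs 7: x=1/2 → posterior Normal(357/358, 56/179)
obs 8: x=-9 → posterior Normal(-21/400, 7/25)
obs 9: x=-9/2 → posterior Normal(-105/221, 56/221)
obs 10: x=1 → posterior Normal(-42/121, 28/121)
obs 11: x=-9/2 → posterior Normal(-357/526, 56/263)

mu_0=-357/526, tau_0^2=56/263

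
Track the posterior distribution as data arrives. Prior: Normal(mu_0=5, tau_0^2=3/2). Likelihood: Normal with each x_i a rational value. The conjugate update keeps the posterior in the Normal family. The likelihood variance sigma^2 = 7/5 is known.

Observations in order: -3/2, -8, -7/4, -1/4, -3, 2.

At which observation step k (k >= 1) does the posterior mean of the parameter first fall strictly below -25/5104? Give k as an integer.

k = 2

obs 1: x=-3/2 → posterior Normal(95/58, 21/29)
obs 2: x=-8 → posterior Normal(-145/88, 21/44)
obs 3: x=-7/4 → posterior Normal(-395/236, 21/59)
obs 4: x=-1/4 → posterior Normal(-205/148, 21/74)
obs 5: x=-3 → posterior Normal(-295/178, 21/89)
obs 6: x=2 → posterior Normal(-235/208, 21/104)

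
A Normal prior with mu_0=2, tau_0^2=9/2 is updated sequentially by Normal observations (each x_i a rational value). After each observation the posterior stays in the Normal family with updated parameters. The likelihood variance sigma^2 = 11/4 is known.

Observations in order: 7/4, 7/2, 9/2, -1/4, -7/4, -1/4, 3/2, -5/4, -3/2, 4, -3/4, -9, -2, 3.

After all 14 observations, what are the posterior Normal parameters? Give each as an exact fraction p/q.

mu_0=49/263, tau_0^2=99/526

obs 1: x=7/4 → posterior Normal(107/58, 99/58)
obs 2: x=7/2 → posterior Normal(233/94, 99/94)
obs 3: x=9/2 → posterior Normal(79/26, 99/130)
obs 4: x=-1/4 → posterior Normal(193/83, 99/166)
obs 5: x=-7/4 → posterior Normal(323/202, 99/202)
obs 6: x=-1/4 → posterior Normal(157/119, 99/238)
obs 7: x=3/2 → posterior Normal(184/137, 99/274)
obs 8: x=-5/4 → posterior Normal(323/310, 99/310)
obs 9: x=-3/2 → posterior Normal(269/346, 99/346)
obs 10: x=4 → posterior Normal(413/382, 99/382)
obs 11: x=-3/4 → posterior Normal(193/209, 9/38)
obs 12: x=-9 → posterior Normal(31/227, 99/454)
obs 13: x=-2 → posterior Normal(-1/49, 99/490)
obs 14: x=3 → posterior Normal(49/263, 99/526)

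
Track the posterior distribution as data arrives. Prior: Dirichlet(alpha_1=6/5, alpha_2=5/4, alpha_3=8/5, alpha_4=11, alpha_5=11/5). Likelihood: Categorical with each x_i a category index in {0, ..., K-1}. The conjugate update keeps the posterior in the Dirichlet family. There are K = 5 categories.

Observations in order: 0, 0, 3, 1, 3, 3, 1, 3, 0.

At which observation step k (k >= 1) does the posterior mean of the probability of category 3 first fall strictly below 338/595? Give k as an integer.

obs 1: x=0 → posterior Dirichlet(11/5, 5/4, 8/5, 11, 11/5)
obs 2: x=0 → posterior Dirichlet(16/5, 5/4, 8/5, 11, 11/5)
obs 3: x=3 → posterior Dirichlet(16/5, 5/4, 8/5, 12, 11/5)
obs 4: x=1 → posterior Dirichlet(16/5, 9/4, 8/5, 12, 11/5)
obs 5: x=3 → posterior Dirichlet(16/5, 9/4, 8/5, 13, 11/5)
obs 6: x=3 → posterior Dirichlet(16/5, 9/4, 8/5, 14, 11/5)
obs 7: x=1 → posterior Dirichlet(16/5, 13/4, 8/5, 14, 11/5)
obs 8: x=3 → posterior Dirichlet(16/5, 13/4, 8/5, 15, 11/5)
obs 9: x=0 → posterior Dirichlet(21/5, 13/4, 8/5, 15, 11/5)

k = 4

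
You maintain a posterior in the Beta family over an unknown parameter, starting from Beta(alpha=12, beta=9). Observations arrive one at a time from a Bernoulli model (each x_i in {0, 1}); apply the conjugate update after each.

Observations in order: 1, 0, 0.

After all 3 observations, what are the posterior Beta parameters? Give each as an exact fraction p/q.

alpha=13, beta=11

obs 1: x=1 → posterior Beta(13, 9)
obs 2: x=0 → posterior Beta(13, 10)
obs 3: x=0 → posterior Beta(13, 11)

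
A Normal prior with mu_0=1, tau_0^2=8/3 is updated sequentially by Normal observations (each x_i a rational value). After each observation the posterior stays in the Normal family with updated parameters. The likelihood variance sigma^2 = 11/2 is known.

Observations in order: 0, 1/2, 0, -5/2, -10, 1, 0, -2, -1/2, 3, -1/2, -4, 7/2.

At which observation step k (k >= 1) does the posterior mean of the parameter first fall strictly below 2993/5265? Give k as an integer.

obs 1: x=0 → posterior Normal(33/49, 88/49)
obs 2: x=1/2 → posterior Normal(41/65, 88/65)
obs 3: x=0 → posterior Normal(41/81, 88/81)
obs 4: x=-5/2 → posterior Normal(1/97, 88/97)
obs 5: x=-10 → posterior Normal(-159/113, 88/113)
obs 6: x=1 → posterior Normal(-143/129, 88/129)
obs 7: x=0 → posterior Normal(-143/145, 88/145)
obs 8: x=-2 → posterior Normal(-25/23, 88/161)
obs 9: x=-1/2 → posterior Normal(-61/59, 88/177)
obs 10: x=3 → posterior Normal(-135/193, 88/193)
obs 11: x=-1/2 → posterior Normal(-13/19, 8/19)
obs 12: x=-4 → posterior Normal(-23/25, 88/225)
obs 13: x=7/2 → posterior Normal(-151/241, 88/241)

k = 3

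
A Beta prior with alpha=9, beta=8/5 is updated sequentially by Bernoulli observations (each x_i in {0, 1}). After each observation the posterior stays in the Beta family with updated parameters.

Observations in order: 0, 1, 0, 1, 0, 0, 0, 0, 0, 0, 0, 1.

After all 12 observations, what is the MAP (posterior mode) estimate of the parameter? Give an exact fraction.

obs 1: x=0 → posterior Beta(9, 13/5)
obs 2: x=1 → posterior Beta(10, 13/5)
obs 3: x=0 → posterior Beta(10, 18/5)
obs 4: x=1 → posterior Beta(11, 18/5)
obs 5: x=0 → posterior Beta(11, 23/5)
obs 6: x=0 → posterior Beta(11, 28/5)
obs 7: x=0 → posterior Beta(11, 33/5)
obs 8: x=0 → posterior Beta(11, 38/5)
obs 9: x=0 → posterior Beta(11, 43/5)
obs 10: x=0 → posterior Beta(11, 48/5)
obs 11: x=0 → posterior Beta(11, 53/5)
obs 12: x=1 → posterior Beta(12, 53/5)

55/103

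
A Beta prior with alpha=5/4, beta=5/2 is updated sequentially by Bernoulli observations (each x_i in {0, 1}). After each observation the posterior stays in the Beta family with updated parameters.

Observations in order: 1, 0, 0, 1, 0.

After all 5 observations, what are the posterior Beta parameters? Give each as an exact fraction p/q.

obs 1: x=1 → posterior Beta(9/4, 5/2)
obs 2: x=0 → posterior Beta(9/4, 7/2)
obs 3: x=0 → posterior Beta(9/4, 9/2)
obs 4: x=1 → posterior Beta(13/4, 9/2)
obs 5: x=0 → posterior Beta(13/4, 11/2)

alpha=13/4, beta=11/2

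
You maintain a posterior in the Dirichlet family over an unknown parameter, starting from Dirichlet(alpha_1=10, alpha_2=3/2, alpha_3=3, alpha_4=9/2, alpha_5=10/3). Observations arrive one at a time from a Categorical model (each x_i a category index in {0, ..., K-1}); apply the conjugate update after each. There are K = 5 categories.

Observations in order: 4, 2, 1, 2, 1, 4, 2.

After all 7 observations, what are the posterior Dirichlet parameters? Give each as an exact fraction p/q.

alpha_1=10, alpha_2=7/2, alpha_3=6, alpha_4=9/2, alpha_5=16/3

obs 1: x=4 → posterior Dirichlet(10, 3/2, 3, 9/2, 13/3)
obs 2: x=2 → posterior Dirichlet(10, 3/2, 4, 9/2, 13/3)
obs 3: x=1 → posterior Dirichlet(10, 5/2, 4, 9/2, 13/3)
obs 4: x=2 → posterior Dirichlet(10, 5/2, 5, 9/2, 13/3)
obs 5: x=1 → posterior Dirichlet(10, 7/2, 5, 9/2, 13/3)
obs 6: x=4 → posterior Dirichlet(10, 7/2, 5, 9/2, 16/3)
obs 7: x=2 → posterior Dirichlet(10, 7/2, 6, 9/2, 16/3)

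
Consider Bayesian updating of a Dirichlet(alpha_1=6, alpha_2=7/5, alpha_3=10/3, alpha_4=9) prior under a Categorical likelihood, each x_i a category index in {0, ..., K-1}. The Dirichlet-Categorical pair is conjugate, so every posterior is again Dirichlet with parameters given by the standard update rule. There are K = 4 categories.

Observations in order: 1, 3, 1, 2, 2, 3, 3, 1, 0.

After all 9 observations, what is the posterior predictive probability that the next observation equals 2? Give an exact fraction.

80/431

obs 1: x=1 → posterior Dirichlet(6, 12/5, 10/3, 9)
obs 2: x=3 → posterior Dirichlet(6, 12/5, 10/3, 10)
obs 3: x=1 → posterior Dirichlet(6, 17/5, 10/3, 10)
obs 4: x=2 → posterior Dirichlet(6, 17/5, 13/3, 10)
obs 5: x=2 → posterior Dirichlet(6, 17/5, 16/3, 10)
obs 6: x=3 → posterior Dirichlet(6, 17/5, 16/3, 11)
obs 7: x=3 → posterior Dirichlet(6, 17/5, 16/3, 12)
obs 8: x=1 → posterior Dirichlet(6, 22/5, 16/3, 12)
obs 9: x=0 → posterior Dirichlet(7, 22/5, 16/3, 12)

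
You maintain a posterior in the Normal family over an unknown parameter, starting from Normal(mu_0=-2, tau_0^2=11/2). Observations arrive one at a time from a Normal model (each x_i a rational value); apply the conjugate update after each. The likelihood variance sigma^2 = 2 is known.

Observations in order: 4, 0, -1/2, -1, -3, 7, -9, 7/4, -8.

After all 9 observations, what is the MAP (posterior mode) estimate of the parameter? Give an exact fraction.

-417/412

obs 1: x=4 → posterior Normal(12/5, 22/15)
obs 2: x=0 → posterior Normal(18/13, 11/13)
obs 3: x=-1/2 → posterior Normal(61/74, 22/37)
obs 4: x=-1 → posterior Normal(13/32, 11/24)
obs 5: x=-3 → posterior Normal(-27/118, 22/59)
obs 6: x=7 → posterior Normal(127/140, 11/35)
obs 7: x=-9 → posterior Normal(-71/162, 22/81)
obs 8: x=7/4 → posterior Normal(-65/368, 11/46)
obs 9: x=-8 → posterior Normal(-417/412, 22/103)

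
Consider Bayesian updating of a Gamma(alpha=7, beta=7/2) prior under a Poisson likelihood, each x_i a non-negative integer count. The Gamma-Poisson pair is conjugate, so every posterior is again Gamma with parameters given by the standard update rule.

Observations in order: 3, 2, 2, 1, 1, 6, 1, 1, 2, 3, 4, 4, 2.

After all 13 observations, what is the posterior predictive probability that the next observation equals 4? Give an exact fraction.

8531828112582056220602522038380271751823886809944066354645347296/70934557307860443711736098025989133248003781773149967193603515625

obs 1: x=3 → posterior Gamma(10, 9/2)
obs 2: x=2 → posterior Gamma(12, 11/2)
obs 3: x=2 → posterior Gamma(14, 13/2)
obs 4: x=1 → posterior Gamma(15, 15/2)
obs 5: x=1 → posterior Gamma(16, 17/2)
obs 6: x=6 → posterior Gamma(22, 19/2)
obs 7: x=1 → posterior Gamma(23, 21/2)
obs 8: x=1 → posterior Gamma(24, 23/2)
obs 9: x=2 → posterior Gamma(26, 25/2)
obs 10: x=3 → posterior Gamma(29, 27/2)
obs 11: x=4 → posterior Gamma(33, 29/2)
obs 12: x=4 → posterior Gamma(37, 31/2)
obs 13: x=2 → posterior Gamma(39, 33/2)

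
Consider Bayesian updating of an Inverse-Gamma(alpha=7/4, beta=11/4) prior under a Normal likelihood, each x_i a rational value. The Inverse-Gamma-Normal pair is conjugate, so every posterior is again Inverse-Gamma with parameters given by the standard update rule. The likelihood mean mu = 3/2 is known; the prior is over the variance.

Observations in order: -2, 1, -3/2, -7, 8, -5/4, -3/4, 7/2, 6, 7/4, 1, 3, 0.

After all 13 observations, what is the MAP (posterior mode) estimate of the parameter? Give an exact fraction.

2931/296

obs 1: x=-2 → posterior Inverse-Gamma(9/4, 71/8)
obs 2: x=1 → posterior Inverse-Gamma(11/4, 9)
obs 3: x=-3/2 → posterior Inverse-Gamma(13/4, 27/2)
obs 4: x=-7 → posterior Inverse-Gamma(15/4, 397/8)
obs 5: x=8 → posterior Inverse-Gamma(17/4, 283/4)
obs 6: x=-5/4 → posterior Inverse-Gamma(19/4, 2385/32)
obs 7: x=-3/4 → posterior Inverse-Gamma(21/4, 1233/16)
obs 8: x=7/2 → posterior Inverse-Gamma(23/4, 1265/16)
obs 9: x=6 → posterior Inverse-Gamma(25/4, 1427/16)
obs 10: x=7/4 → posterior Inverse-Gamma(27/4, 2855/32)
obs 11: x=1 → posterior Inverse-Gamma(29/4, 2859/32)
obs 12: x=3 → posterior Inverse-Gamma(31/4, 2895/32)
obs 13: x=0 → posterior Inverse-Gamma(33/4, 2931/32)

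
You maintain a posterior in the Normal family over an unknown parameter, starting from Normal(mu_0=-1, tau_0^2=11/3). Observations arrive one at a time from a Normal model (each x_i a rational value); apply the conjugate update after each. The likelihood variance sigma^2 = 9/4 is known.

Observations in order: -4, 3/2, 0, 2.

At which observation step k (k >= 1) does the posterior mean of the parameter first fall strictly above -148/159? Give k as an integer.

obs 1: x=-4 → posterior Normal(-203/71, 99/71)
obs 2: x=3/2 → posterior Normal(-137/115, 99/115)
obs 3: x=0 → posterior Normal(-137/159, 33/53)
obs 4: x=2 → posterior Normal(-7/29, 99/203)

k = 3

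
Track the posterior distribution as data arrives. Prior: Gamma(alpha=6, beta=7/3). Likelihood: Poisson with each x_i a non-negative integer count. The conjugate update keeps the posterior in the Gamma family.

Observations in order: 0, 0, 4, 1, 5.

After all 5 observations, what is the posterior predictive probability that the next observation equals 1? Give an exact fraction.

obs 1: x=0 → posterior Gamma(6, 10/3)
obs 2: x=0 → posterior Gamma(6, 13/3)
obs 3: x=4 → posterior Gamma(10, 16/3)
obs 4: x=1 → posterior Gamma(11, 19/3)
obs 5: x=5 → posterior Gamma(16, 22/3)

144545351824275126878208/582076609134674072265625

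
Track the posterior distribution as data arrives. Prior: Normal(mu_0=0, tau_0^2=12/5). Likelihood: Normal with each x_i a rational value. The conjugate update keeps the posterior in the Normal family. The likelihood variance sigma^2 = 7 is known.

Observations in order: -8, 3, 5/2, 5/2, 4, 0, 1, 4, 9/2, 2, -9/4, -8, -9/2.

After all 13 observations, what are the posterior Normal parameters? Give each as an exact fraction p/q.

mu_0=9/191, tau_0^2=84/191

obs 1: x=-8 → posterior Normal(-96/47, 84/47)
obs 2: x=3 → posterior Normal(-60/59, 84/59)
obs 3: x=5/2 → posterior Normal(-30/71, 84/71)
obs 4: x=5/2 → posterior Normal(0, 84/83)
obs 5: x=4 → posterior Normal(48/95, 84/95)
obs 6: x=0 → posterior Normal(48/107, 84/107)
obs 7: x=1 → posterior Normal(60/119, 12/17)
obs 8: x=4 → posterior Normal(108/131, 84/131)
obs 9: x=9/2 → posterior Normal(162/143, 84/143)
obs 10: x=2 → posterior Normal(6/5, 84/155)
obs 11: x=-9/4 → posterior Normal(159/167, 84/167)
obs 12: x=-8 → posterior Normal(63/179, 84/179)
obs 13: x=-9/2 → posterior Normal(9/191, 84/191)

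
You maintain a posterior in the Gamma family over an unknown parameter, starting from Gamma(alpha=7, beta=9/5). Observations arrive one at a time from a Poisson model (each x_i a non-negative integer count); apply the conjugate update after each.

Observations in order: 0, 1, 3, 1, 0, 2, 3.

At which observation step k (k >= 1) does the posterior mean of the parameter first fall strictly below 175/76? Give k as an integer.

obs 1: x=0 → posterior Gamma(7, 14/5)
obs 2: x=1 → posterior Gamma(8, 19/5)
obs 3: x=3 → posterior Gamma(11, 24/5)
obs 4: x=1 → posterior Gamma(12, 29/5)
obs 5: x=0 → posterior Gamma(12, 34/5)
obs 6: x=2 → posterior Gamma(14, 39/5)
obs 7: x=3 → posterior Gamma(17, 44/5)

k = 2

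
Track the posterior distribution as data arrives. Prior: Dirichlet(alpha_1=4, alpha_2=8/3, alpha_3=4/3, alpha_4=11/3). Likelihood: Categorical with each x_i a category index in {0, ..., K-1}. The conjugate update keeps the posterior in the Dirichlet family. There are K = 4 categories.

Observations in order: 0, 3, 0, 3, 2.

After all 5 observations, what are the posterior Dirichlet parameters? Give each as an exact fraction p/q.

obs 1: x=0 → posterior Dirichlet(5, 8/3, 4/3, 11/3)
obs 2: x=3 → posterior Dirichlet(5, 8/3, 4/3, 14/3)
obs 3: x=0 → posterior Dirichlet(6, 8/3, 4/3, 14/3)
obs 4: x=3 → posterior Dirichlet(6, 8/3, 4/3, 17/3)
obs 5: x=2 → posterior Dirichlet(6, 8/3, 7/3, 17/3)

alpha_1=6, alpha_2=8/3, alpha_3=7/3, alpha_4=17/3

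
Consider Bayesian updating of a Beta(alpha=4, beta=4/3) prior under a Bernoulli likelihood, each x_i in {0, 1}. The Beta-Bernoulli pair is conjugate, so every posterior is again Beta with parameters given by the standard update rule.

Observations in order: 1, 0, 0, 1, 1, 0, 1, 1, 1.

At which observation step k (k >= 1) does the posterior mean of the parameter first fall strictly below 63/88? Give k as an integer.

obs 1: x=1 → posterior Beta(5, 4/3)
obs 2: x=0 → posterior Beta(5, 7/3)
obs 3: x=0 → posterior Beta(5, 10/3)
obs 4: x=1 → posterior Beta(6, 10/3)
obs 5: x=1 → posterior Beta(7, 10/3)
obs 6: x=0 → posterior Beta(7, 13/3)
obs 7: x=1 → posterior Beta(8, 13/3)
obs 8: x=1 → posterior Beta(9, 13/3)
obs 9: x=1 → posterior Beta(10, 13/3)

k = 2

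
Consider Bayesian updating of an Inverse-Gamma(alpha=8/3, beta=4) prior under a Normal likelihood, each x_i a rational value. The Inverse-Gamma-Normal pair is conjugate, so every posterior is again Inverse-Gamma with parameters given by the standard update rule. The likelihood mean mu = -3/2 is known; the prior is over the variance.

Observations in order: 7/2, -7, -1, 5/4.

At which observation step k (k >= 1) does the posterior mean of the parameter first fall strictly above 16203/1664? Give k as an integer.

obs 1: x=7/2 → posterior Inverse-Gamma(19/6, 33/2)
obs 2: x=-7 → posterior Inverse-Gamma(11/3, 253/8)
obs 3: x=-1 → posterior Inverse-Gamma(25/6, 127/4)
obs 4: x=5/4 → posterior Inverse-Gamma(14/3, 1137/32)

k = 2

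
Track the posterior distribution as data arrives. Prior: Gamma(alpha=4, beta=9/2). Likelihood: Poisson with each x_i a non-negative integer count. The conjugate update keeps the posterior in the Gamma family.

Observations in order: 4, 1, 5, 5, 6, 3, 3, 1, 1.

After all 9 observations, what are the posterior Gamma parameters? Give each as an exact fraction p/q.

obs 1: x=4 → posterior Gamma(8, 11/2)
obs 2: x=1 → posterior Gamma(9, 13/2)
obs 3: x=5 → posterior Gamma(14, 15/2)
obs 4: x=5 → posterior Gamma(19, 17/2)
obs 5: x=6 → posterior Gamma(25, 19/2)
obs 6: x=3 → posterior Gamma(28, 21/2)
obs 7: x=3 → posterior Gamma(31, 23/2)
obs 8: x=1 → posterior Gamma(32, 25/2)
obs 9: x=1 → posterior Gamma(33, 27/2)

alpha=33, beta=27/2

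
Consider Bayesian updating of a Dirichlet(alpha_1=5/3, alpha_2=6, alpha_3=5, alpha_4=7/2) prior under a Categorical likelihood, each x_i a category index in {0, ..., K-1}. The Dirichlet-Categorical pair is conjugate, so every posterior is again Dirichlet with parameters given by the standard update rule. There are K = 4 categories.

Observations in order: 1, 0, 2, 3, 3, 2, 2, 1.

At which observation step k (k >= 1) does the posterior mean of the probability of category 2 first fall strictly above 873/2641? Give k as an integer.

k = 7

obs 1: x=1 → posterior Dirichlet(5/3, 7, 5, 7/2)
obs 2: x=0 → posterior Dirichlet(8/3, 7, 5, 7/2)
obs 3: x=2 → posterior Dirichlet(8/3, 7, 6, 7/2)
obs 4: x=3 → posterior Dirichlet(8/3, 7, 6, 9/2)
obs 5: x=3 → posterior Dirichlet(8/3, 7, 6, 11/2)
obs 6: x=2 → posterior Dirichlet(8/3, 7, 7, 11/2)
obs 7: x=2 → posterior Dirichlet(8/3, 7, 8, 11/2)
obs 8: x=1 → posterior Dirichlet(8/3, 8, 8, 11/2)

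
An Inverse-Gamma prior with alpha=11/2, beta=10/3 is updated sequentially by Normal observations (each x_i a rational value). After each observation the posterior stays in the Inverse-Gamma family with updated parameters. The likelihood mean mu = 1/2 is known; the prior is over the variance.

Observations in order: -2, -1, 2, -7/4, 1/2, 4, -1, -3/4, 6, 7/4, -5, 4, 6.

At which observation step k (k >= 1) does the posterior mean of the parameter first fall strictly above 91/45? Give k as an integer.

k = 6

obs 1: x=-2 → posterior Inverse-Gamma(6, 155/24)
obs 2: x=-1 → posterior Inverse-Gamma(13/2, 91/12)
obs 3: x=2 → posterior Inverse-Gamma(7, 209/24)
obs 4: x=-7/4 → posterior Inverse-Gamma(15/2, 1079/96)
obs 5: x=1/2 → posterior Inverse-Gamma(8, 1079/96)
obs 6: x=4 → posterior Inverse-Gamma(17/2, 1667/96)
obs 7: x=-1 → posterior Inverse-Gamma(9, 1775/96)
obs 8: x=-3/4 → posterior Inverse-Gamma(19/2, 925/48)
obs 9: x=6 → posterior Inverse-Gamma(10, 1651/48)
obs 10: x=7/4 → posterior Inverse-Gamma(21/2, 3377/96)
obs 11: x=-5 → posterior Inverse-Gamma(11, 4829/96)
obs 12: x=4 → posterior Inverse-Gamma(23/2, 5417/96)
obs 13: x=6 → posterior Inverse-Gamma(12, 6869/96)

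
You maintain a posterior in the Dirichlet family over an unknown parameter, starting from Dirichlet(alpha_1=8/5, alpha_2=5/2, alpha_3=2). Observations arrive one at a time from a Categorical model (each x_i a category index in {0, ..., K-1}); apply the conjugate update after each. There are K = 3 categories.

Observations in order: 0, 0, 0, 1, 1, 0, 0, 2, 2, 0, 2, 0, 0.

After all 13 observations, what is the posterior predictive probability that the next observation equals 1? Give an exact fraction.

45/191

obs 1: x=0 → posterior Dirichlet(13/5, 5/2, 2)
obs 2: x=0 → posterior Dirichlet(18/5, 5/2, 2)
obs 3: x=0 → posterior Dirichlet(23/5, 5/2, 2)
obs 4: x=1 → posterior Dirichlet(23/5, 7/2, 2)
obs 5: x=1 → posterior Dirichlet(23/5, 9/2, 2)
obs 6: x=0 → posterior Dirichlet(28/5, 9/2, 2)
obs 7: x=0 → posterior Dirichlet(33/5, 9/2, 2)
obs 8: x=2 → posterior Dirichlet(33/5, 9/2, 3)
obs 9: x=2 → posterior Dirichlet(33/5, 9/2, 4)
obs 10: x=0 → posterior Dirichlet(38/5, 9/2, 4)
obs 11: x=2 → posterior Dirichlet(38/5, 9/2, 5)
obs 12: x=0 → posterior Dirichlet(43/5, 9/2, 5)
obs 13: x=0 → posterior Dirichlet(48/5, 9/2, 5)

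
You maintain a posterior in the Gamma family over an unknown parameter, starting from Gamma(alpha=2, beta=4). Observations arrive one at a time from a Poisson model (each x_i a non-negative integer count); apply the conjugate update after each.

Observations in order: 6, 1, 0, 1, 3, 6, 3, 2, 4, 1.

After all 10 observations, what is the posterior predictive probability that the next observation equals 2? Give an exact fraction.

obs 1: x=6 → posterior Gamma(8, 5)
obs 2: x=1 → posterior Gamma(9, 6)
obs 3: x=0 → posterior Gamma(9, 7)
obs 4: x=1 → posterior Gamma(10, 8)
obs 5: x=3 → posterior Gamma(13, 9)
obs 6: x=6 → posterior Gamma(19, 10)
obs 7: x=3 → posterior Gamma(22, 11)
obs 8: x=2 → posterior Gamma(24, 12)
obs 9: x=4 → posterior Gamma(28, 13)
obs 10: x=1 → posterior Gamma(29, 14)

50131538450646661945449291433639936/191751059232884086668491363525390625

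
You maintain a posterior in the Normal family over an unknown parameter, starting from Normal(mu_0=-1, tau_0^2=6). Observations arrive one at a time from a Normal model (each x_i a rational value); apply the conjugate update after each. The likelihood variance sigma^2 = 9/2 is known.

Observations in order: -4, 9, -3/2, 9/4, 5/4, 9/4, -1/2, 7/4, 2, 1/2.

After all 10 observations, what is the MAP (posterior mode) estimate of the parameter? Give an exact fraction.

obs 1: x=-4 → posterior Normal(-19/7, 18/7)
obs 2: x=9 → posterior Normal(17/11, 18/11)
obs 3: x=-3/2 → posterior Normal(11/15, 6/5)
obs 4: x=9/4 → posterior Normal(20/19, 18/19)
obs 5: x=5/4 → posterior Normal(25/23, 18/23)
obs 6: x=9/4 → posterior Normal(34/27, 2/3)
obs 7: x=-1/2 → posterior Normal(32/31, 18/31)
obs 8: x=7/4 → posterior Normal(39/35, 18/35)
obs 9: x=2 → posterior Normal(47/39, 6/13)
obs 10: x=1/2 → posterior Normal(49/43, 18/43)

49/43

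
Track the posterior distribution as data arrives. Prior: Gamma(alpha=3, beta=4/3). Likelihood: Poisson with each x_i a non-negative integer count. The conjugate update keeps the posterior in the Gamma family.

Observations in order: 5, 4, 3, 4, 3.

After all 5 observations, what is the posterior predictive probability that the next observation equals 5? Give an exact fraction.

4929770336216374615440621412851885/39990764419916308318754437439946752

obs 1: x=5 → posterior Gamma(8, 7/3)
obs 2: x=4 → posterior Gamma(12, 10/3)
obs 3: x=3 → posterior Gamma(15, 13/3)
obs 4: x=4 → posterior Gamma(19, 16/3)
obs 5: x=3 → posterior Gamma(22, 19/3)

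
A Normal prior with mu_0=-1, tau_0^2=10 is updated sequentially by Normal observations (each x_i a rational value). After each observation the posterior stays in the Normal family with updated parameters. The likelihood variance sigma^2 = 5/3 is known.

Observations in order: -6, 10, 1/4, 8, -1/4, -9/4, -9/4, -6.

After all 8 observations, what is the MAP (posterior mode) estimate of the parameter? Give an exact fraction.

obs 1: x=-6 → posterior Normal(-37/7, 10/7)
obs 2: x=10 → posterior Normal(23/13, 10/13)
obs 3: x=1/4 → posterior Normal(49/38, 10/19)
obs 4: x=8 → posterior Normal(29/10, 2/5)
obs 5: x=-1/4 → posterior Normal(71/31, 10/31)
obs 6: x=-9/4 → posterior Normal(115/74, 10/37)
obs 7: x=-9/4 → posterior Normal(44/43, 10/43)
obs 8: x=-6 → posterior Normal(8/49, 10/49)

8/49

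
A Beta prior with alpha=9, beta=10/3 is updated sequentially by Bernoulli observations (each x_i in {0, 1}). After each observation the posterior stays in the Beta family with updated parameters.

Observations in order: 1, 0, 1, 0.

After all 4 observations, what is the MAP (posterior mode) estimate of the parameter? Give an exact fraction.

30/43

obs 1: x=1 → posterior Beta(10, 10/3)
obs 2: x=0 → posterior Beta(10, 13/3)
obs 3: x=1 → posterior Beta(11, 13/3)
obs 4: x=0 → posterior Beta(11, 16/3)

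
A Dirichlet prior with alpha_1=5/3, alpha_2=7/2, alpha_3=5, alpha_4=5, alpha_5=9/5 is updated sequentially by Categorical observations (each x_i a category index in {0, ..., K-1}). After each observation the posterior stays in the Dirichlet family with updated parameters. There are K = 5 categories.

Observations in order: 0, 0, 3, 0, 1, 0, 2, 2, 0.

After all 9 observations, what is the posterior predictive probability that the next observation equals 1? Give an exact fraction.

obs 1: x=0 → posterior Dirichlet(8/3, 7/2, 5, 5, 9/5)
obs 2: x=0 → posterior Dirichlet(11/3, 7/2, 5, 5, 9/5)
obs 3: x=3 → posterior Dirichlet(11/3, 7/2, 5, 6, 9/5)
obs 4: x=0 → posterior Dirichlet(14/3, 7/2, 5, 6, 9/5)
obs 5: x=1 → posterior Dirichlet(14/3, 9/2, 5, 6, 9/5)
obs 6: x=0 → posterior Dirichlet(17/3, 9/2, 5, 6, 9/5)
obs 7: x=2 → posterior Dirichlet(17/3, 9/2, 6, 6, 9/5)
obs 8: x=2 → posterior Dirichlet(17/3, 9/2, 7, 6, 9/5)
obs 9: x=0 → posterior Dirichlet(20/3, 9/2, 7, 6, 9/5)

135/779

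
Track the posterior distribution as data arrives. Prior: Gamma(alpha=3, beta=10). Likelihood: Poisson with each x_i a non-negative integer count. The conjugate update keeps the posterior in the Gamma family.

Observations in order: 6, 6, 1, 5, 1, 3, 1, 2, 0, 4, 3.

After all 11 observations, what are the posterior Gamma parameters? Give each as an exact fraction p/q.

alpha=35, beta=21

obs 1: x=6 → posterior Gamma(9, 11)
obs 2: x=6 → posterior Gamma(15, 12)
obs 3: x=1 → posterior Gamma(16, 13)
obs 4: x=5 → posterior Gamma(21, 14)
obs 5: x=1 → posterior Gamma(22, 15)
obs 6: x=3 → posterior Gamma(25, 16)
obs 7: x=1 → posterior Gamma(26, 17)
obs 8: x=2 → posterior Gamma(28, 18)
obs 9: x=0 → posterior Gamma(28, 19)
obs 10: x=4 → posterior Gamma(32, 20)
obs 11: x=3 → posterior Gamma(35, 21)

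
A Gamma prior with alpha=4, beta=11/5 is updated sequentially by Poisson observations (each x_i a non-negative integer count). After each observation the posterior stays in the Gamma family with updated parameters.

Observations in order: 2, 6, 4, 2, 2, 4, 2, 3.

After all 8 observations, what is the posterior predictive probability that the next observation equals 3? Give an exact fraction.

obs 1: x=2 → posterior Gamma(6, 16/5)
obs 2: x=6 → posterior Gamma(12, 21/5)
obs 3: x=4 → posterior Gamma(16, 26/5)
obs 4: x=2 → posterior Gamma(18, 31/5)
obs 5: x=2 → posterior Gamma(20, 36/5)
obs 6: x=4 → posterior Gamma(24, 41/5)
obs 7: x=2 → posterior Gamma(26, 46/5)
obs 8: x=3 → posterior Gamma(29, 51/5)

18585524249092765063386070802235505922951778297368405625/87501775260248338795649138639242377629452267851964481536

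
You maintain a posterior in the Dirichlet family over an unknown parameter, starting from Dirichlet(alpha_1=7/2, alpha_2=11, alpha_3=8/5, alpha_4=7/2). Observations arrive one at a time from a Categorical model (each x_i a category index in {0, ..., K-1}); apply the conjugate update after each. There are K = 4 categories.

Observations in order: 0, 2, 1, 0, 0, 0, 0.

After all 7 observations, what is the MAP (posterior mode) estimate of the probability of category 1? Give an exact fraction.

obs 1: x=0 → posterior Dirichlet(9/2, 11, 8/5, 7/2)
obs 2: x=2 → posterior Dirichlet(9/2, 11, 13/5, 7/2)
obs 3: x=1 → posterior Dirichlet(9/2, 12, 13/5, 7/2)
obs 4: x=0 → posterior Dirichlet(11/2, 12, 13/5, 7/2)
obs 5: x=0 → posterior Dirichlet(13/2, 12, 13/5, 7/2)
obs 6: x=0 → posterior Dirichlet(15/2, 12, 13/5, 7/2)
obs 7: x=0 → posterior Dirichlet(17/2, 12, 13/5, 7/2)

55/113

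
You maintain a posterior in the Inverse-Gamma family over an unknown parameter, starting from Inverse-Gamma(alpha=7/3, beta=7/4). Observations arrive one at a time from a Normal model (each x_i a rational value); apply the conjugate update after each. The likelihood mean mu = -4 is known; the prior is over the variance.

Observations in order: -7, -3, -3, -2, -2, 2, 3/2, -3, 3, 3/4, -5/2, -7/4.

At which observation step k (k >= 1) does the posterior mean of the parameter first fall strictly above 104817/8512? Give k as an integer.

k = 10

obs 1: x=-7 → posterior Inverse-Gamma(17/6, 25/4)
obs 2: x=-3 → posterior Inverse-Gamma(10/3, 27/4)
obs 3: x=-3 → posterior Inverse-Gamma(23/6, 29/4)
obs 4: x=-2 → posterior Inverse-Gamma(13/3, 37/4)
obs 5: x=-2 → posterior Inverse-Gamma(29/6, 45/4)
obs 6: x=2 → posterior Inverse-Gamma(16/3, 117/4)
obs 7: x=3/2 → posterior Inverse-Gamma(35/6, 355/8)
obs 8: x=-3 → posterior Inverse-Gamma(19/3, 359/8)
obs 9: x=3 → posterior Inverse-Gamma(41/6, 555/8)
obs 10: x=3/4 → posterior Inverse-Gamma(22/3, 2581/32)
obs 11: x=-5/2 → posterior Inverse-Gamma(47/6, 2617/32)
obs 12: x=-7/4 → posterior Inverse-Gamma(25/3, 1349/16)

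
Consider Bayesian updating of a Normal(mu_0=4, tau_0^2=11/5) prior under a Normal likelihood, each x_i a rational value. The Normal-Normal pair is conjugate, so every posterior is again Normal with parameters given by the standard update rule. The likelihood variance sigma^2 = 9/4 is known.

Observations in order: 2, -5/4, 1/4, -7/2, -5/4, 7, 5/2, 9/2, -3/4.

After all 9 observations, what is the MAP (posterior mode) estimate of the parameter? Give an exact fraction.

598/441

obs 1: x=2 → posterior Normal(268/89, 99/89)
obs 2: x=-5/4 → posterior Normal(213/133, 99/133)
obs 3: x=1/4 → posterior Normal(224/177, 33/59)
obs 4: x=-7/2 → posterior Normal(70/221, 99/221)
obs 5: x=-5/4 → posterior Normal(3/53, 99/265)
obs 6: x=7 → posterior Normal(323/309, 33/103)
obs 7: x=5/2 → posterior Normal(433/353, 99/353)
obs 8: x=9/2 → posterior Normal(631/397, 99/397)
obs 9: x=-3/4 → posterior Normal(598/441, 11/49)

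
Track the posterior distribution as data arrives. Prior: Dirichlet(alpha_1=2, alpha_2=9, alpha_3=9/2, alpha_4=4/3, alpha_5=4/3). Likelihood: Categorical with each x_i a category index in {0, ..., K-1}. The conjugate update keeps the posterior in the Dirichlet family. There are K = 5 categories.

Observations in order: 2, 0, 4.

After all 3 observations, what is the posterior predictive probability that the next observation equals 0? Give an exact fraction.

18/127

obs 1: x=2 → posterior Dirichlet(2, 9, 11/2, 4/3, 4/3)
obs 2: x=0 → posterior Dirichlet(3, 9, 11/2, 4/3, 4/3)
obs 3: x=4 → posterior Dirichlet(3, 9, 11/2, 4/3, 7/3)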